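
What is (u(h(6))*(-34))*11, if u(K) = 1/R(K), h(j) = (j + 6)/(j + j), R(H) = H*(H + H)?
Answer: -187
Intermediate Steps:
R(H) = 2*H² (R(H) = H*(2*H) = 2*H²)
h(j) = (6 + j)/(2*j) (h(j) = (6 + j)/((2*j)) = (6 + j)*(1/(2*j)) = (6 + j)/(2*j))
u(K) = 1/(2*K²)
(u(h(6))*(-34))*11 = ((1/(2*((½)*(6 + 6)/6)²))*(-34))*11 = ((1/(2*((½)*(⅙)*12)²))*(-34))*11 = (((½)/1²)*(-34))*11 = (((½)*1)*(-34))*11 = ((½)*(-34))*11 = -17*11 = -187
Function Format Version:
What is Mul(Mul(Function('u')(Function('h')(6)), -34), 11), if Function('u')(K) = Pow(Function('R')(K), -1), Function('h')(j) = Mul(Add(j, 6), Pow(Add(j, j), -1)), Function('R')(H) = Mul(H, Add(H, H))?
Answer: -187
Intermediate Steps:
Function('R')(H) = Mul(2, Pow(H, 2)) (Function('R')(H) = Mul(H, Mul(2, H)) = Mul(2, Pow(H, 2)))
Function('h')(j) = Mul(Rational(1, 2), Pow(j, -1), Add(6, j)) (Function('h')(j) = Mul(Add(6, j), Pow(Mul(2, j), -1)) = Mul(Add(6, j), Mul(Rational(1, 2), Pow(j, -1))) = Mul(Rational(1, 2), Pow(j, -1), Add(6, j)))
Function('u')(K) = Mul(Rational(1, 2), Pow(K, -2)) (Function('u')(K) = Pow(Mul(2, Pow(K, 2)), -1) = Mul(Rational(1, 2), Pow(K, -2)))
Mul(Mul(Function('u')(Function('h')(6)), -34), 11) = Mul(Mul(Mul(Rational(1, 2), Pow(Mul(Rational(1, 2), Pow(6, -1), Add(6, 6)), -2)), -34), 11) = Mul(Mul(Mul(Rational(1, 2), Pow(Mul(Rational(1, 2), Rational(1, 6), 12), -2)), -34), 11) = Mul(Mul(Mul(Rational(1, 2), Pow(1, -2)), -34), 11) = Mul(Mul(Mul(Rational(1, 2), 1), -34), 11) = Mul(Mul(Rational(1, 2), -34), 11) = Mul(-17, 11) = -187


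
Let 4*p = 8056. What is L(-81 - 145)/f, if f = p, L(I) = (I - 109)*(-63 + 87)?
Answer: -4020/1007 ≈ -3.9921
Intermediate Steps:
p = 2014 (p = (¼)*8056 = 2014)
L(I) = -2616 + 24*I (L(I) = (-109 + I)*24 = -2616 + 24*I)
f = 2014
L(-81 - 145)/f = (-2616 + 24*(-81 - 145))/2014 = (-2616 + 24*(-226))*(1/2014) = (-2616 - 5424)*(1/2014) = -8040*1/2014 = -4020/1007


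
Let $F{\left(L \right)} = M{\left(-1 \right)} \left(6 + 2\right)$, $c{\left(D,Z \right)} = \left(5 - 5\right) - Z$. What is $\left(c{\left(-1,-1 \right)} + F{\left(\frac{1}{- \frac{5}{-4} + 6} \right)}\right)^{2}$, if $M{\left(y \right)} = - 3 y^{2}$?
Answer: $529$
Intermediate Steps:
$c{\left(D,Z \right)} = - Z$ ($c{\left(D,Z \right)} = 0 - Z = - Z$)
$F{\left(L \right)} = -24$ ($F{\left(L \right)} = - 3 \left(-1\right)^{2} \left(6 + 2\right) = \left(-3\right) 1 \cdot 8 = \left(-3\right) 8 = -24$)
$\left(c{\left(-1,-1 \right)} + F{\left(\frac{1}{- \frac{5}{-4} + 6} \right)}\right)^{2} = \left(\left(-1\right) \left(-1\right) - 24\right)^{2} = \left(1 - 24\right)^{2} = \left(-23\right)^{2} = 529$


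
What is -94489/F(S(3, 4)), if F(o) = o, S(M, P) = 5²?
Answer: -94489/25 ≈ -3779.6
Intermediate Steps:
S(M, P) = 25
-94489/F(S(3, 4)) = -94489/25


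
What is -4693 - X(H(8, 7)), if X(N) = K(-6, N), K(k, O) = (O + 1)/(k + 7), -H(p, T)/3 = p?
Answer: -4670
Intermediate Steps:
H(p, T) = -3*p
K(k, O) = (1 + O)/(7 + k)
X(N) = 1 + N (X(N) = (1 + N)/(7 - 6) = (1 + N)/1 = 1*(1 + N) = 1 + N)
-4693 - X(H(8, 7)) = -4693 - (1 - 3*8) = -4693 - (1 - 24) = -4693 - 1*(-23) = -4693 + 23 = -4670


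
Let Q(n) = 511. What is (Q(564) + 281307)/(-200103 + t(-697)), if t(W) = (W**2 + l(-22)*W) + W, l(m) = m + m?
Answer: 281818/315677 ≈ 0.89274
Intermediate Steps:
l(m) = 2*m
t(W) = W**2 - 43*W (t(W) = (W**2 + (2*(-22))*W) + W = (W**2 - 44*W) + W = W**2 - 43*W)
(Q(564) + 281307)/(-200103 + t(-697)) = (511 + 281307)/(-200103 - 697*(-43 - 697)) = 281818/(-200103 - 697*(-740)) = 281818/(-200103 + 515780) = 281818/315677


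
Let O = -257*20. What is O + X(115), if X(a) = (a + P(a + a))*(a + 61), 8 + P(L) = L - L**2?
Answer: -9256228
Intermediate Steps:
P(L) = -8 + L - L**2 (P(L) = -8 + (L - L**2) = -8 + L - L**2)
O = -5140
X(a) = (61 + a)*(-8 - 4*a**2 + 3*a) (X(a) = (a + (-8 + (a + a) - (a + a)**2))*(a + 61) = (a + (-8 + 2*a - (2*a)**2))*(61 + a) = (a + (-8 + 2*a - 4*a**2))*(61 + a) = (a + (-8 - 4*a**2 + 2*a))*(61 + a) = (-8 - 4*a**2 + 3*a)*(61 + a) = (61 + a)*(-8 - 4*a**2 + 3*a))
O + X(115) = -5140 + (-488 - 241*115**2 - 4*115**3 + 175*115) = -5140 + (-488 - 241*13225 - 4*1520875 + 20125) = -5140 + (-488 - 3187225 - 6083500 + 20125) = -5140 - 9251088 = -9256228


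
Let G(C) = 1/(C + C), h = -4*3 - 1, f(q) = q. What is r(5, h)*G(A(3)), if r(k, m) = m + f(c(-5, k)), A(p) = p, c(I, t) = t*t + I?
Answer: 7/6 ≈ 1.1667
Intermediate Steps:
c(I, t) = I + t² (c(I, t) = t² + I = I + t²)
h = -13 (h = -12 - 1 = -13)
r(k, m) = -5 + m + k² (r(k, m) = m + (-5 + k²) = -5 + m + k²)
G(C) = 1/(2*C)
r(5, h)*G(A(3)) = (-5 - 13 + 5²)*((½)/3) = (-5 - 13 + 25)*((½)*(⅓)) = 7*(⅙) = 7/6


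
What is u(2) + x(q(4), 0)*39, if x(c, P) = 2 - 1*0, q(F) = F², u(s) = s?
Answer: 80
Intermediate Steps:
x(c, P) = 2 (x(c, P) = 2 + 0 = 2)
u(2) + x(q(4), 0)*39 = 2 + 2*39 = 2 + 78 = 80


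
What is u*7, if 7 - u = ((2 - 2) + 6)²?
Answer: -203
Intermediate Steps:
u = -29 (u = 7 - ((2 - 2) + 6)² = 7 - (0 + 6)² = 7 - 1*6² = 7 - 1*36 = 7 - 36 = -29)
u*7 = -29*7 = -203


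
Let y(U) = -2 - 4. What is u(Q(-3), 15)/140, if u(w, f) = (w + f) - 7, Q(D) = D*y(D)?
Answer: 13/70 ≈ 0.18571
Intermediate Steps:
y(U) = -6
Q(D) = -6*D (Q(D) = D*(-6) = -6*D)
u(w, f) = -7 + f + w (u(w, f) = (f + w) - 7 = -7 + f + w)
u(Q(-3), 15)/140 = (-7 + 15 - 6*(-3))/140 = (-7 + 15 + 18)*(1/140) = 26*(1/140) = 13/70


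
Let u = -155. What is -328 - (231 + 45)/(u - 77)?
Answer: -18955/58 ≈ -326.81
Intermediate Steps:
-328 - (231 + 45)/(u - 77) = -328 - (231 + 45)/(-155 - 77) = -328 - 276/(-232) = -328 - 276*(-1)/232 = -328 - 1*(-69/58) = -328 + 69/58 = -18955/58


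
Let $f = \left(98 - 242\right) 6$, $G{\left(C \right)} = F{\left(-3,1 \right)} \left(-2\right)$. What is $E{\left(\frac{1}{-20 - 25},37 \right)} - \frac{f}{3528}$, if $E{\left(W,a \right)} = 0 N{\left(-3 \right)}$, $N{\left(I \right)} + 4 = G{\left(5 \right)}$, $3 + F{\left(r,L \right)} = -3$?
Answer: $\frac{12}{49} \approx 0.2449$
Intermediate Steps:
$F{\left(r,L \right)} = -6$ ($F{\left(r,L \right)} = -3 - 3 = -6$)
$G{\left(C \right)} = 12$ ($G{\left(C \right)} = \left(-6\right) \left(-2\right) = 12$)
$f = -864$ ($f = \left(98 - 242\right) 6 = \left(-144\right) 6 = -864$)
$N{\left(I \right)} = 8$ ($N{\left(I \right)} = -4 + 12 = 8$)
$E{\left(W,a \right)} = 0$ ($E{\left(W,a \right)} = 0 \cdot 8 = 0$)
$E{\left(\frac{1}{-20 - 25},37 \right)} - \frac{f}{3528} = 0 - - \frac{864}{3528} = 0 - \left(-864\right) \frac{1}{3528} = 0 - - \frac{12}{49} = 0 + \frac{12}{49} = \frac{12}{49}$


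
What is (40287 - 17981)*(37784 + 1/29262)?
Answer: 12331151716577/14631 ≈ 8.4281e+8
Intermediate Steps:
(40287 - 17981)*(37784 + 1/29262) = 22306*(37784 + 1/29262) = 22306*(1105635409/29262) = 12331151716577/14631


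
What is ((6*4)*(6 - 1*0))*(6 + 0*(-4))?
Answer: 864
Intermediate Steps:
((6*4)*(6 - 1*0))*(6 + 0*(-4)) = (24*(6 + 0))*(6 + 0) = (24*6)*6 = 144*6 = 864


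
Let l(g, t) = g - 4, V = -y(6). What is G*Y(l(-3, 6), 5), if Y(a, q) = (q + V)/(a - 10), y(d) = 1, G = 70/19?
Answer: -280/323 ≈ -0.86687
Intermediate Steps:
G = 70/19 (G = 70*(1/19) = 70/19 ≈ 3.6842)
V = -1 (V = -1*1 = -1)
l(g, t) = -4 + g
Y(a, q) = (-1 + q)/(-10 + a) (Y(a, q) = (q - 1)/(a - 10) = (-1 + q)/(-10 + a))
G*Y(l(-3, 6), 5) = 70*((-1 + 5)/(-10 + (-4 - 3)))/19 = 70*(4/(-10 - 7))/19 = 70*(4/(-17))/19 = 70*(-1/17*4)/19 = (70/19)*(-4/17) = -280/323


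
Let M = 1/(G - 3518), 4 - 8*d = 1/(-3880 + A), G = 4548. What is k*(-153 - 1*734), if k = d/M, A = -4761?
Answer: -15789464825/34564 ≈ -4.5682e+5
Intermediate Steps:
d = 34565/69128 (d = ½ - 1/(8*(-3880 - 4761)) = ½ - ⅛/(-8641) = ½ - ⅛*(-1/8641) = ½ + 1/69128 = 34565/69128 ≈ 0.50001)
M = 1/1030 (M = 1/(4548 - 3518) = 1/1030 ≈ 0.00097087)
k = 17800975/34564 (k = 34565/(69128*(1/1030)) = (34565/69128)*1030 = 17800975/34564 ≈ 515.01)
k*(-153 - 1*734) = 17800975*(-153 - 1*734)/34564 = 17800975*(-153 - 734)/34564 = (17800975/34564)*(-887) = -15789464825/34564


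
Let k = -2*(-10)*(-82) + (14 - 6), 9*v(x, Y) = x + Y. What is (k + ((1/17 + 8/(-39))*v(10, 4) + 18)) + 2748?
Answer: 6765220/5967 ≈ 1133.8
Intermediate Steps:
v(x, Y) = Y/9 + x/9 (v(x, Y) = (x + Y)/9 = (Y + x)/9 = Y/9 + x/9)
k = -1632 (k = 20*(-82) + 8 = -1640 + 8 = -1632)
(k + ((1/17 + 8/(-39))*v(10, 4) + 18)) + 2748 = (-1632 + ((1/17 + 8/(-39))*((1/9)*4 + (1/9)*10) + 18)) + 2748 = (-1632 + ((1*(1/17) + 8*(-1/39))*(4/9 + 10/9) + 18)) + 2748 = (-1632 + ((1/17 - 8/39)*(14/9) + 18)) + 2748 = (-1632 + (-97/663*14/9 + 18)) + 2748 = (-1632 + (-1358/5967 + 18)) + 2748 = (-1632 + 106048/5967) + 2748 = -9632096/5967 + 2748 = 6765220/5967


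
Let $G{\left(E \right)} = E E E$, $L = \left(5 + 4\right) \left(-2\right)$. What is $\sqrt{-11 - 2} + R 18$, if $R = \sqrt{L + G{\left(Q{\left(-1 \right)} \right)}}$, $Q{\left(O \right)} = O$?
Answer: $i \left(\sqrt{13} + 18 \sqrt{19}\right) \approx 82.066 i$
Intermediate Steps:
$L = -18$ ($L = 9 \left(-2\right) = -18$)
$G{\left(E \right)} = E^{3}$ ($G{\left(E \right)} = E^{2} E = E^{3}$)
$R = i \sqrt{19}$ ($R = \sqrt{-18 + \left(-1\right)^{3}} = \sqrt{-18 - 1} = \sqrt{-19} = i \sqrt{19} \approx 4.3589 i$)
$\sqrt{-11 - 2} + R 18 = \sqrt{-11 - 2} + i \sqrt{19} \cdot 18 = \sqrt{-13} + 18 i \sqrt{19} = i \sqrt{13} + 18 i \sqrt{19}$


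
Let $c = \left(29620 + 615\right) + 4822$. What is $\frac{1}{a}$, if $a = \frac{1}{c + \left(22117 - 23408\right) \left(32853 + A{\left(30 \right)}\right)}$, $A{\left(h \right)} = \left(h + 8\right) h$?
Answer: $-43849906$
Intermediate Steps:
$A{\left(h \right)} = h \left(8 + h\right)$ ($A{\left(h \right)} = \left(8 + h\right) h = h \left(8 + h\right)$)
$c = 35057$ ($c = 30235 + 4822 = 35057$)
$a = - \frac{1}{43849906}$ ($a = \frac{1}{35057 + \left(22117 - 23408\right) \left(32853 + 30 \left(8 + 30\right)\right)} = \frac{1}{35057 - 1291 \left(32853 + 30 \cdot 38\right)} = \frac{1}{35057 - 1291 \left(32853 + 1140\right)} = \frac{1}{35057 - 43884963} = \frac{1}{-43849906} = - \frac{1}{43849906} \approx -2.2805 \cdot 10^{-8}$)
$\frac{1}{a} = \frac{1}{- \frac{1}{43849906}} = -43849906$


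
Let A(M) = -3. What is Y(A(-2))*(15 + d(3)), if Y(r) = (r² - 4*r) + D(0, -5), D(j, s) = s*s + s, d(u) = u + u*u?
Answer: 1107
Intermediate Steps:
d(u) = u + u²
D(j, s) = s + s² (D(j, s) = s² + s = s + s²)
Y(r) = 20 + r² - 4*r (Y(r) = (r² - 4*r) - 5*(1 - 5) = (r² - 4*r) - 5*(-4) = (r² - 4*r) + 20 = 20 + r² - 4*r)
Y(A(-2))*(15 + d(3)) = (20 + (-3)² - 4*(-3))*(15 + 3*(1 + 3)) = (20 + 9 + 12)*(15 + 3*4) = 41*(15 + 12) = 41*27 = 1107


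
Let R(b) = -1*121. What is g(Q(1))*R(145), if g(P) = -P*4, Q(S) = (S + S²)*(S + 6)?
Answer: 6776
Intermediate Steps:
Q(S) = (6 + S)*(S + S²) (Q(S) = (S + S²)*(6 + S) = (6 + S)*(S + S²))
g(P) = -4*P
R(b) = -121
g(Q(1))*R(145) = -4*(6 + 1² + 7*1)*(-121) = -4*(6 + 1 + 7)*(-121) = -4*14*(-121) = -56*(-121) = 6776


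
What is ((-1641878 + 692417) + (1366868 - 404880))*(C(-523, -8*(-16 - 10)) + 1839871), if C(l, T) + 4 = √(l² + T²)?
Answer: 23048013909 + 12527*√316793 ≈ 2.3055e+10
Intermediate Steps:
C(l, T) = -4 + √(T² + l²) (C(l, T) = -4 + √(l² + T²) = -4 + √(T² + l²))
((-1641878 + 692417) + (1366868 - 404880))*(C(-523, -8*(-16 - 10)) + 1839871) = ((-1641878 + 692417) + (1366868 - 404880))*((-4 + √((-8*(-16 - 10))² + (-523)²)) + 1839871) = (-949461 + 961988)*((-4 + √((-8*(-26))² + 273529)) + 1839871) = 12527*((-4 + √(208² + 273529)) + 1839871) = 12527*((-4 + √(43264 + 273529)) + 1839871) = 12527*((-4 + √316793) + 1839871) = 12527*(1839867 + √316793) = 23048013909 + 12527*√316793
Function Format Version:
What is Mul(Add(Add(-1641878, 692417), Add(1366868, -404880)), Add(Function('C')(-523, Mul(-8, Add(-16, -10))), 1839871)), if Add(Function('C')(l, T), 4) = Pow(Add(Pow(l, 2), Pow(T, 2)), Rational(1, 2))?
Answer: Add(23048013909, Mul(12527, Pow(316793, Rational(1, 2)))) ≈ 2.3055e+10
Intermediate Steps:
Function('C')(l, T) = Add(-4, Pow(Add(Pow(T, 2), Pow(l, 2)), Rational(1, 2))) (Function('C')(l, T) = Add(-4, Pow(Add(Pow(l, 2), Pow(T, 2)), Rational(1, 2))) = Add(-4, Pow(Add(Pow(T, 2), Pow(l, 2)), Rational(1, 2))))
Mul(Add(Add(-1641878, 692417), Add(1366868, -404880)), Add(Function('C')(-523, Mul(-8, Add(-16, -10))), 1839871)) = Mul(Add(Add(-1641878, 692417), Add(1366868, -404880)), Add(Add(-4, Pow(Add(Pow(Mul(-8, Add(-16, -10)), 2), Pow(-523, 2)), Rational(1, 2))), 1839871)) = Mul(Add(-949461, 961988), Add(Add(-4, Pow(Add(Pow(Mul(-8, -26), 2), 273529), Rational(1, 2))), 1839871)) = Mul(12527, Add(Add(-4, Pow(Add(Pow(208, 2), 273529), Rational(1, 2))), 1839871)) = Mul(12527, Add(Add(-4, Pow(Add(43264, 273529), Rational(1, 2))), 1839871)) = Mul(12527, Add(Add(-4, Pow(316793, Rational(1, 2))), 1839871)) = Mul(12527, Add(1839867, Pow(316793, Rational(1, 2)))) = Add(23048013909, Mul(12527, Pow(316793, Rational(1, 2))))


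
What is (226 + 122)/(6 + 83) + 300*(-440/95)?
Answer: -2342988/1691 ≈ -1385.6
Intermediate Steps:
(226 + 122)/(6 + 83) + 300*(-440/95) = 348/89 + 300*(-440*1/95) = 348*(1/89) + 300*(-88/19) = 348/89 - 26400/19 = -2342988/1691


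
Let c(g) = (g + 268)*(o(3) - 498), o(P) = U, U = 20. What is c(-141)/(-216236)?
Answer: 30353/108118 ≈ 0.28074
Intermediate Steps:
o(P) = 20
c(g) = -128104 - 478*g (c(g) = (g + 268)*(20 - 498) = (268 + g)*(-478) = -128104 - 478*g)
c(-141)/(-216236) = (-128104 - 478*(-141))/(-216236) = (-128104 + 67398)*(-1/216236) = -60706*(-1/216236) = 30353/108118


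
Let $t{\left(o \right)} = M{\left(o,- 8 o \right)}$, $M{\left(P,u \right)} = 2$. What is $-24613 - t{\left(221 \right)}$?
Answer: $-24615$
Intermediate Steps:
$t{\left(o \right)} = 2$
$-24613 - t{\left(221 \right)} = -24613 - 2 = -24615$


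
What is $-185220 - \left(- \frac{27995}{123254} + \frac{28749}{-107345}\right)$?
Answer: $- \frac{350083403162297}{1890100090} \approx -1.8522 \cdot 10^{5}$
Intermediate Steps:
$-185220 - \left(- \frac{27995}{123254} + \frac{28749}{-107345}\right) = -185220 - \left(\left(-27995\right) \frac{1}{123254} + 28749 \left(- \frac{1}{107345}\right)\right) = -185220 - \left(- \frac{27995}{123254} - \frac{4107}{15335}\right) = -185220 - - \frac{935507503}{1890100090} = -185220 + \frac{935507503}{1890100090} = - \frac{350083403162297}{1890100090}$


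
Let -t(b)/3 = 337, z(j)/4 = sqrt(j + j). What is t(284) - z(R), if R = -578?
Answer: -1011 - 136*I ≈ -1011.0 - 136.0*I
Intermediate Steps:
z(j) = 4*sqrt(2)*sqrt(j) (z(j) = 4*sqrt(j + j) = 4*sqrt(2*j) = 4*(sqrt(2)*sqrt(j)) = 4*sqrt(2)*sqrt(j))
t(b) = -1011 (t(b) = -3*337 = -1011)
t(284) - z(R) = -1011 - 4*sqrt(2)*sqrt(-578) = -1011 - 4*sqrt(2)*17*I*sqrt(2) = -1011 - 136*I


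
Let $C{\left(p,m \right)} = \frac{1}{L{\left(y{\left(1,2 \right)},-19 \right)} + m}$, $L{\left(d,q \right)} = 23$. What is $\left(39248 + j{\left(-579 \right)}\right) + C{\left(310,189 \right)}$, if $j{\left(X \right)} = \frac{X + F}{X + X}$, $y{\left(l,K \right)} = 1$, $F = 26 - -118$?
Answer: $\frac{1605886731}{40916} \approx 39248.0$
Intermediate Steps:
$F = 144$ ($F = 26 + 118 = 144$)
$j{\left(X \right)} = \frac{144 + X}{2 X}$ ($j{\left(X \right)} = \frac{X + 144}{X + X} = \frac{144 + X}{2 X}$)
$C{\left(p,m \right)} = \frac{1}{23 + m}$
$\left(39248 + j{\left(-579 \right)}\right) + C{\left(310,189 \right)} = \left(39248 + \frac{144 - 579}{2 \left(-579\right)}\right) + \frac{1}{23 + 189} = \left(39248 + \frac{1}{2} \left(- \frac{1}{579}\right) \left(-435\right)\right) + \frac{1}{212} = \left(39248 + \frac{145}{386}\right) + \frac{1}{212} = \frac{15149873}{386} + \frac{1}{212} = \frac{1605886731}{40916}$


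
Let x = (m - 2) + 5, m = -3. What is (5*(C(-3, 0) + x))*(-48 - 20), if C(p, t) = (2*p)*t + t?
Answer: 0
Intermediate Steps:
x = 0 (x = (-3 - 2) + 5 = -5 + 5 = 0)
C(p, t) = t + 2*p*t (C(p, t) = 2*p*t + t = t + 2*p*t)
(5*(C(-3, 0) + x))*(-48 - 20) = (5*(0*(1 + 2*(-3)) + 0))*(-48 - 20) = (5*(0*(1 - 6) + 0))*(-68) = (5*(0*(-5) + 0))*(-68) = (5*(0 + 0))*(-68) = (5*0)*(-68) = 0*(-68) = 0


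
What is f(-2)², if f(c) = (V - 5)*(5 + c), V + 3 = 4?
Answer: 144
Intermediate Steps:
V = 1 (V = -3 + 4 = 1)
f(c) = -20 - 4*c (f(c) = (1 - 5)*(5 + c) = -4*(5 + c) = -20 - 4*c)
f(-2)² = (-20 - 4*(-2))² = (-20 + 8)² = (-12)² = 144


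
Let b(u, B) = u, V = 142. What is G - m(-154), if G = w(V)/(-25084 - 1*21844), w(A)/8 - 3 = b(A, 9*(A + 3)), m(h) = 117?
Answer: -686467/5866 ≈ -117.02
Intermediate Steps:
w(A) = 24 + 8*A
G = -145/5866 (G = (24 + 8*142)/(-25084 - 1*21844) = (24 + 1136)/(-25084 - 21844) = 1160/(-46928) = 1160*(-1/46928) = -145/5866 ≈ -0.024719)
G - m(-154) = -145/5866 - 1*117 = -145/5866 - 117 = -686467/5866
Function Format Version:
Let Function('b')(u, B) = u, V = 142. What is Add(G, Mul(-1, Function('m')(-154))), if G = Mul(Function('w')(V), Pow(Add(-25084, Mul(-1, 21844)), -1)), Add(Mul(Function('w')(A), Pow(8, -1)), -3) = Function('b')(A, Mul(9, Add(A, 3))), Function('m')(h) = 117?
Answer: Rational(-686467, 5866) ≈ -117.02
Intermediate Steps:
Function('w')(A) = Add(24, Mul(8, A))
G = Rational(-145, 5866) (G = Mul(Add(24, Mul(8, 142)), Pow(Add(-25084, Mul(-1, 21844)), -1)) = Mul(Add(24, 1136), Pow(Add(-25084, -21844), -1)) = Mul(1160, Pow(-46928, -1)) = Mul(1160, Rational(-1, 46928)) = Rational(-145, 5866) ≈ -0.024719)
Add(G, Mul(-1, Function('m')(-154))) = Add(Rational(-145, 5866), Mul(-1, 117)) = Add(Rational(-145, 5866), -117) = Rational(-686467, 5866)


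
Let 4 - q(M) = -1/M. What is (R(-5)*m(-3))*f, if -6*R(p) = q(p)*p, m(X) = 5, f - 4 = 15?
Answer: 1805/6 ≈ 300.83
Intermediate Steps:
f = 19 (f = 4 + 15 = 19)
q(M) = 4 + 1/M (q(M) = 4 - (-1)/M = 4 + 1/M)
R(p) = -p*(4 + 1/p)/6 (R(p) = -(4 + 1/p)*p/6 = -p*(4 + 1/p)/6)
(R(-5)*m(-3))*f = ((-1/6 - 2/3*(-5))*5)*19 = ((-1/6 + 10/3)*5)*19 = ((19/6)*5)*19 = (95/6)*19 = 1805/6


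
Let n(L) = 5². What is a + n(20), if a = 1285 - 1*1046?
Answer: 264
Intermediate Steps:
n(L) = 25
a = 239 (a = 1285 - 1046 = 239)
a + n(20) = 239 + 25 = 264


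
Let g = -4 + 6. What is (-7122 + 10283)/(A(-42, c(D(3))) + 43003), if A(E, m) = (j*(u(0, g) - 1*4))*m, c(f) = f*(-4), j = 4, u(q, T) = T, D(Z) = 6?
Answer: 3161/43195 ≈ 0.073180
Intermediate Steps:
g = 2
c(f) = -4*f
A(E, m) = -8*m (A(E, m) = (4*(2 - 1*4))*m = (4*(2 - 4))*m = (4*(-2))*m = -8*m)
(-7122 + 10283)/(A(-42, c(D(3))) + 43003) = (-7122 + 10283)/(-(-32)*6 + 43003) = 3161/(-8*(-24) + 43003) = 3161/(192 + 43003) = 3161/43195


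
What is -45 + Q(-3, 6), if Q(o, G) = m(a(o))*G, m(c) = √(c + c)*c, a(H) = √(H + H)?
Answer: -45 + 12*2^(¼)*3^(¾)*I^(3/2) ≈ -68.002 + 23.002*I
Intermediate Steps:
a(H) = √2*√H (a(H) = √(2*H) = √2*√H)
m(c) = √2*c^(3/2) (m(c) = √(2*c)*c = (√2*√c)*c = √2*c^(3/2))
Q(o, G) = 2*G*2^(¼)*o^(¾) (Q(o, G) = (√2*(√2*√o)^(3/2))*G = (√2*(2^(¾)*o^(¾)))*G = (2*2^(¼)*o^(¾))*G = 2*G*2^(¼)*o^(¾))
-45 + Q(-3, 6) = -45 + 2*6*2^(¼)*(-3)^(¾) = -45 + 12*(-3)^(¾)*2^(¼)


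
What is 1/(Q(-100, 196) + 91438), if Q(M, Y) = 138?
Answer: 1/91576 ≈ 1.0920e-5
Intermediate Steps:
1/(Q(-100, 196) + 91438) = 1/(138 + 91438) = 1/91576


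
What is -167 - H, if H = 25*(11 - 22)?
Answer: 108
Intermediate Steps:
H = -275 (H = 25*(-11) = -275)
-167 - H = -167 - 1*(-275) = -167 + 275 = 108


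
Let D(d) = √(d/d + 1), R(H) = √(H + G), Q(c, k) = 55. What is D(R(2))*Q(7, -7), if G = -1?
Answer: 55*√2 ≈ 77.782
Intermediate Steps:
R(H) = √(-1 + H) (R(H) = √(H - 1) = √(-1 + H))
D(d) = √2 (D(d) = √(1 + 1) = √2)
D(R(2))*Q(7, -7) = √2*55 = 55*√2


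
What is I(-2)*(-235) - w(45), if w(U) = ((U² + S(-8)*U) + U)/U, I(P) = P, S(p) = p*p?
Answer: 360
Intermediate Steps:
S(p) = p²
w(U) = (U² + 65*U)/U (w(U) = ((U² + (-8)²*U) + U)/U = ((U² + 64*U) + U)/U = (U² + 65*U)/U)
I(-2)*(-235) - w(45) = -2*(-235) - (65 + 45) = 470 - 1*110 = 470 - 110 = 360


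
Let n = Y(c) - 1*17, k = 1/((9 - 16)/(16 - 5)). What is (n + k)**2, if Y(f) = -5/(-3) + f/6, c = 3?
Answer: 474721/1764 ≈ 269.12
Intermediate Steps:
Y(f) = 5/3 + f/6 (Y(f) = -5*(-1/3) + f*(1/6) = 5/3 + f/6)
k = -11/7 (k = 1/(-7/11) = -11/7 ≈ -1.5714)
n = -89/6 (n = (5/3 + (1/6)*3) - 1*17 = (5/3 + 1/2) - 17 = 13/6 - 17 = -89/6 ≈ -14.833)
(n + k)**2 = (-89/6 - 11/7)**2 = (-689/42)**2 = 474721/1764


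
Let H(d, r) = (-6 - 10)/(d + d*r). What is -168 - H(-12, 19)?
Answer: -2521/15 ≈ -168.07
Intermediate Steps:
H(d, r) = -16/(d + d*r)
-168 - H(-12, 19) = -168 - (-16)/((-12)*(1 + 19)) = -168 - (-16)*(-1)/(12*20) = -168 - 1*1/15 = -168 - 1/15 = -2521/15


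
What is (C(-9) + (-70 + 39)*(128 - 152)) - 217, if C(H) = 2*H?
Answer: 509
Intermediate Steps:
(C(-9) + (-70 + 39)*(128 - 152)) - 217 = (2*(-9) + (-70 + 39)*(128 - 152)) - 217 = (-18 - 31*(-24)) - 217 = (-18 + 744) - 217 = 726 - 217 = 509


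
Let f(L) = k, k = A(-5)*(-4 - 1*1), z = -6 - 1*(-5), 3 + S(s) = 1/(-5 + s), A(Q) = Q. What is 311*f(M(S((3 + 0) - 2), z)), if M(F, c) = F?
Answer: 7775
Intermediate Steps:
S(s) = -3 + 1/(-5 + s)
z = -1 (z = -6 + 5 = -1)
k = 25 (k = -5*(-4 - 1*1) = -5*(-4 - 1) = -5*(-5) = 25)
f(L) = 25
311*f(M(S((3 + 0) - 2), z)) = 311*25 = 7775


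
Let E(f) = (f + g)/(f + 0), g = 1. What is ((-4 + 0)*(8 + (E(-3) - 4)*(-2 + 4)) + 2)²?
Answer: 100/9 ≈ 11.111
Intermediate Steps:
E(f) = (1 + f)/f (E(f) = (f + 1)/(f + 0) = (1 + f)/f)
((-4 + 0)*(8 + (E(-3) - 4)*(-2 + 4)) + 2)² = ((-4 + 0)*(8 + ((1 - 3)/(-3) - 4)*(-2 + 4)) + 2)² = (-4*(8 + (-⅓*(-2) - 4)*2) + 2)² = (-4*(8 + (⅔ - 4)*2) + 2)² = (-4*(8 - 10/3*2) + 2)² = (-4*(8 - 20/3) + 2)² = (-4*4/3 + 2)² = (-16/3 + 2)² = (-10/3)² = 100/9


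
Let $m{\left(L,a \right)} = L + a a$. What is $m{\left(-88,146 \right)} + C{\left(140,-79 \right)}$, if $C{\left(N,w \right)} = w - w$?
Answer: $21228$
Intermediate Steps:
$C{\left(N,w \right)} = 0$
$m{\left(L,a \right)} = L + a^{2}$
$m{\left(-88,146 \right)} + C{\left(140,-79 \right)} = \left(-88 + 146^{2}\right) + 0 = \left(-88 + 21316\right) + 0 = 21228 + 0 = 21228$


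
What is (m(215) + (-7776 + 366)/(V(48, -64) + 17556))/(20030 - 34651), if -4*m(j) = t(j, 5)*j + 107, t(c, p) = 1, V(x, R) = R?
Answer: 353879/63937633 ≈ 0.0055348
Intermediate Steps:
m(j) = -107/4 - j/4 (m(j) = -(1*j + 107)/4 = -(j + 107)/4 = -(107 + j)/4 = -107/4 - j/4)
(m(215) + (-7776 + 366)/(V(48, -64) + 17556))/(20030 - 34651) = ((-107/4 - ¼*215) + (-7776 + 366)/(-64 + 17556))/(20030 - 34651) = ((-107/4 - 215/4) - 7410/17492)/(-14621) = (-161/2 - 7410*1/17492)*(-1/14621) = (-161/2 - 3705/8746)*(-1/14621) = -353879/4373*(-1/14621) = 353879/63937633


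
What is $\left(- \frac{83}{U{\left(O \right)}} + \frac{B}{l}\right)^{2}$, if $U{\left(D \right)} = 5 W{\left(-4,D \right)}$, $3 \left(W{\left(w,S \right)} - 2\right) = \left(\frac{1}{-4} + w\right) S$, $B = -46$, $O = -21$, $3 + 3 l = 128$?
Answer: $\frac{666982276}{252015625} \approx 2.6466$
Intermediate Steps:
$l = \frac{125}{3}$ ($l = -1 + \frac{1}{3} \cdot 128 = -1 + \frac{128}{3} = \frac{125}{3} \approx 41.667$)
$W{\left(w,S \right)} = 2 + \frac{S \left(- \frac{1}{4} + w\right)}{3}$ ($W{\left(w,S \right)} = 2 + \frac{\left(\frac{1}{-4} + w\right) S}{3} = 2 + \frac{\left(- \frac{1}{4} + w\right) S}{3} = 2 + \frac{S \left(- \frac{1}{4} + w\right)}{3}$)
$U{\left(D \right)} = 10 - \frac{85 D}{12}$ ($U{\left(D \right)} = 5 \left(2 - \frac{D}{12} + \frac{1}{3} D \left(-4\right)\right) = 5 \left(2 - \frac{D}{12} - \frac{4 D}{3}\right) = 5 \left(2 - \frac{17 D}{12}\right) = 10 - \frac{85 D}{12}$)
$\left(- \frac{83}{U{\left(O \right)}} + \frac{B}{l}\right)^{2} = \left(- \frac{83}{10 - - \frac{595}{4}} - \frac{46}{\frac{125}{3}}\right)^{2} = \left(- \frac{83}{10 + \frac{595}{4}} - \frac{138}{125}\right)^{2} = \left(- \frac{83}{\frac{635}{4}} - \frac{138}{125}\right)^{2} = \left(\left(-83\right) \frac{4}{635} - \frac{138}{125}\right)^{2} = \left(- \frac{332}{635} - \frac{138}{125}\right)^{2} = \left(- \frac{25826}{15875}\right)^{2} = \frac{666982276}{252015625}$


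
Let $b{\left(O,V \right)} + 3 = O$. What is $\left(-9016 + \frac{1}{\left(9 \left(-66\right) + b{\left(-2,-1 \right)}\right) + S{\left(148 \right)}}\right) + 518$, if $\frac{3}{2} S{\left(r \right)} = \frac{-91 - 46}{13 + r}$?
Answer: $- \frac{2460944801}{289591} \approx -8498.0$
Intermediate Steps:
$S{\left(r \right)} = - \frac{274}{3 \left(13 + r\right)}$ ($S{\left(r \right)} = \frac{2 \frac{-91 - 46}{13 + r}}{3} = \frac{2 \left(- \frac{137}{13 + r}\right)}{3} = - \frac{274}{3 \left(13 + r\right)}$)
$b{\left(O,V \right)} = -3 + O$
$\left(-9016 + \frac{1}{\left(9 \left(-66\right) + b{\left(-2,-1 \right)}\right) + S{\left(148 \right)}}\right) + 518 = \left(-9016 + \frac{1}{\left(9 \left(-66\right) - 5\right) - \frac{274}{39 + 3 \cdot 148}}\right) + 518 = \left(-9016 + \frac{1}{\left(-594 - 5\right) - \frac{274}{39 + 444}}\right) + 518 = \left(-9016 + \frac{1}{-599 - \frac{274}{483}}\right) + 518 = \left(-9016 + \frac{1}{- \frac{289591}{483}}\right) + 518 = \left(-9016 - \frac{483}{289591}\right) + 518 = - \frac{2610952939}{289591} + 518 = - \frac{2460944801}{289591}$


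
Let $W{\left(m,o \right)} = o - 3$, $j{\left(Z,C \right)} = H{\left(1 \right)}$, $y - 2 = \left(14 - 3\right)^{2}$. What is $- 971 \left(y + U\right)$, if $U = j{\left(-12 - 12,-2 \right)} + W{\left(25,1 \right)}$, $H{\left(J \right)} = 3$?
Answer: $-120404$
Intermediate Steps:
$y = 123$ ($y = 2 + \left(14 - 3\right)^{2} = 2 + 11^{2} = 2 + 121 = 123$)
$j{\left(Z,C \right)} = 3$
$W{\left(m,o \right)} = -3 + o$ ($W{\left(m,o \right)} = o - 3 = -3 + o$)
$U = 1$ ($U = 3 + \left(-3 + 1\right) = 3 - 2 = 1$)
$- 971 \left(y + U\right) = - 971 \left(123 + 1\right) = \left(-971\right) 124 = -120404$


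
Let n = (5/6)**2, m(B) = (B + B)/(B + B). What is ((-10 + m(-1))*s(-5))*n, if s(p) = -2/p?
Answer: -5/2 ≈ -2.5000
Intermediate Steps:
m(B) = 1 (m(B) = (2*B)/((2*B)) = (2*B)*(1/(2*B)) = 1)
n = 25/36 (n = (5*(1/6))**2 = (5/6)**2 = 25/36 ≈ 0.69444)
((-10 + m(-1))*s(-5))*n = ((-10 + 1)*(-2/(-5)))*(25/36) = -(-18)*(-1)/5*(25/36) = -9*2/5*(25/36) = -18/5*25/36 = -5/2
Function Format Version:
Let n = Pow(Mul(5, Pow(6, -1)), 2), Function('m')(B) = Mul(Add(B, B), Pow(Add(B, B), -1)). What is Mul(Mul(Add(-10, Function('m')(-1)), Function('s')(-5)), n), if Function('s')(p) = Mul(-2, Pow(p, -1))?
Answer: Rational(-5, 2) ≈ -2.5000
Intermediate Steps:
Function('m')(B) = 1 (Function('m')(B) = Mul(Mul(2, B), Pow(Mul(2, B), -1)) = Mul(Mul(2, B), Mul(Rational(1, 2), Pow(B, -1))) = 1)
n = Rational(25, 36) (n = Pow(Mul(5, Rational(1, 6)), 2) = Pow(Rational(5, 6), 2) = Rational(25, 36) ≈ 0.69444)
Mul(Mul(Add(-10, Function('m')(-1)), Function('s')(-5)), n) = Mul(Mul(Add(-10, 1), Mul(-2, Pow(-5, -1))), Rational(25, 36)) = Mul(Mul(-9, Mul(-2, Rational(-1, 5))), Rational(25, 36)) = Mul(Mul(-9, Rational(2, 5)), Rational(25, 36)) = Mul(Rational(-18, 5), Rational(25, 36)) = Rational(-5, 2)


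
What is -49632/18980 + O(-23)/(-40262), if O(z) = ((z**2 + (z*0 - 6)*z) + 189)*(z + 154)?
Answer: -515828108/95521595 ≈ -5.4001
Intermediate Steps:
O(z) = (154 + z)*(189 + z**2 - 6*z) (O(z) = ((z**2 + (0 - 6)*z) + 189)*(154 + z) = ((z**2 - 6*z) + 189)*(154 + z) = (189 + z**2 - 6*z)*(154 + z) = (154 + z)*(189 + z**2 - 6*z))
-49632/18980 + O(-23)/(-40262) = -49632/18980 + (29106 + (-23)**3 - 735*(-23) + 148*(-23)**2)/(-40262) = -49632*1/18980 + (29106 - 12167 + 16905 + 148*529)*(-1/40262) = -12408/4745 + (29106 - 12167 + 16905 + 78292)*(-1/40262) = -12408/4745 + 112136*(-1/40262) = -12408/4745 - 56068/20131 = -515828108/95521595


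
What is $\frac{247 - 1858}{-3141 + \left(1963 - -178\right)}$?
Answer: $\frac{1611}{1000} \approx 1.611$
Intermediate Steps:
$\frac{247 - 1858}{-3141 + \left(1963 - -178\right)} = - \frac{1611}{-3141 + \left(1963 + 178\right)} = - \frac{1611}{-3141 + 2141} = - \frac{1611}{-1000} = \left(-1611\right) \left(- \frac{1}{1000}\right) = \frac{1611}{1000}$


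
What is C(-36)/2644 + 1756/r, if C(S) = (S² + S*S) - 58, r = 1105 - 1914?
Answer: -1296429/1069498 ≈ -1.2122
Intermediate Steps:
r = -809
C(S) = -58 + 2*S² (C(S) = (S² + S²) - 58 = 2*S² - 58 = -58 + 2*S²)
C(-36)/2644 + 1756/r = (-58 + 2*(-36)²)/2644 + 1756/(-809) = (-58 + 2*1296)*(1/2644) + 1756*(-1/809) = (-58 + 2592)*(1/2644) - 1756/809 = 2534*(1/2644) - 1756/809 = 1267/1322 - 1756/809 = -1296429/1069498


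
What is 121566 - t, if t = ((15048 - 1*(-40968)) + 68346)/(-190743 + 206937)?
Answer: 328085907/2699 ≈ 1.2156e+5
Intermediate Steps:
t = 20727/2699 (t = ((15048 + 40968) + 68346)/16194 = (56016 + 68346)*(1/16194) = 124362*(1/16194) = 20727/2699 ≈ 7.6795)
121566 - t = 121566 - 1*20727/2699 = 121566 - 20727/2699 = 328085907/2699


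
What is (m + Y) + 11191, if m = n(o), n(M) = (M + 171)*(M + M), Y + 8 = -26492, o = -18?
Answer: -20817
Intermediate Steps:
Y = -26500 (Y = -8 - 26492 = -26500)
n(M) = 2*M*(171 + M) (n(M) = (171 + M)*(2*M) = 2*M*(171 + M))
m = -5508 (m = 2*(-18)*(171 - 18) = 2*(-18)*153 = -5508)
(m + Y) + 11191 = (-5508 - 26500) + 11191 = -32008 + 11191 = -20817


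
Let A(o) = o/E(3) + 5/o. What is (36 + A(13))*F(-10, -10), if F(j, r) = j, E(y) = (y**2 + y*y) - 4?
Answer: -33955/91 ≈ -373.13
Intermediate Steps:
E(y) = -4 + 2*y**2 (E(y) = (y**2 + y**2) - 4 = 2*y**2 - 4 = -4 + 2*y**2)
A(o) = 5/o + o/14 (A(o) = o/(-4 + 2*3**2) + 5/o = o/(-4 + 2*9) + 5/o = o/(-4 + 18) + 5/o = o/14 + 5/o = 5/o + o/14)
(36 + A(13))*F(-10, -10) = (36 + (5/13 + (1/14)*13))*(-10) = (36 + (5*(1/13) + 13/14))*(-10) = (36 + (5/13 + 13/14))*(-10) = (36 + 239/182)*(-10) = (6791/182)*(-10) = -33955/91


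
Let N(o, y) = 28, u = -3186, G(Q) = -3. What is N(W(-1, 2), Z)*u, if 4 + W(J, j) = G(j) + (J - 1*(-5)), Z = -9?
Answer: -89208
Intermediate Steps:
W(J, j) = -2 + J (W(J, j) = -4 + (-3 + (J - 1*(-5))) = -4 + (-3 + (J + 5)) = -4 + (-3 + (5 + J)) = -4 + (2 + J) = -2 + J)
N(W(-1, 2), Z)*u = 28*(-3186) = -89208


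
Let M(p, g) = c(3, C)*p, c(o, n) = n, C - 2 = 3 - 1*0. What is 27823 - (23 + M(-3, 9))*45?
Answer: 27463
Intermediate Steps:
C = 5 (C = 2 + (3 - 1*0) = 2 + (3 + 0) = 2 + 3 = 5)
M(p, g) = 5*p
27823 - (23 + M(-3, 9))*45 = 27823 - (23 + 5*(-3))*45 = 27823 - (23 - 15)*45 = 27823 - 8*45 = 27823 - 1*360 = 27823 - 360 = 27463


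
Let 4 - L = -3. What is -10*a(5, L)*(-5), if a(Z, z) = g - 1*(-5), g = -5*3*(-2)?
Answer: 1750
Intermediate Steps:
g = 30 (g = -15*(-2) = 30)
L = 7 (L = 4 - 1*(-3) = 4 + 3 = 7)
a(Z, z) = 35 (a(Z, z) = 30 - 1*(-5) = 30 + 5 = 35)
-10*a(5, L)*(-5) = -10*35*(-5) = -350*(-5) = 1750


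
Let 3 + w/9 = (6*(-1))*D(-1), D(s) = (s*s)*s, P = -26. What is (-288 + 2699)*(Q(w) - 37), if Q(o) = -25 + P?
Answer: -212168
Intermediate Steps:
D(s) = s**3 (D(s) = s**2*s = s**3)
w = 27 (w = -27 + 9*((6*(-1))*(-1)**3) = -27 + 9*(-6*(-1)) = -27 + 9*6 = -27 + 54 = 27)
Q(o) = -51 (Q(o) = -25 - 26 = -51)
(-288 + 2699)*(Q(w) - 37) = (-288 + 2699)*(-51 - 37) = 2411*(-88) = -212168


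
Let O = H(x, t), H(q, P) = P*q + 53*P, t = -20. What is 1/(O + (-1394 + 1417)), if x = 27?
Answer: -1/1577 ≈ -0.00063412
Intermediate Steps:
H(q, P) = 53*P + P*q
O = -1600 (O = -20*(53 + 27) = -20*80 = -1600)
1/(O + (-1394 + 1417)) = 1/(-1600 + (-1394 + 1417)) = 1/(-1600 + 23) = 1/(-1577) = -1/1577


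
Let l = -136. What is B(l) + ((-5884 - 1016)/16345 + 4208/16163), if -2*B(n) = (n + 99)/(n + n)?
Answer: -943658973/4106177824 ≈ -0.22981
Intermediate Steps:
B(n) = -(99 + n)/(4*n) (B(n) = -(n + 99)/(2*(n + n)) = -(99 + n)/(2*(2*n)) = -(99 + n)*1/(2*n)/2 = -(99 + n)/(4*n))
B(l) + ((-5884 - 1016)/16345 + 4208/16163) = (¼)*(-99 - 1*(-136))/(-136) + ((-5884 - 1016)/16345 + 4208/16163) = (¼)*(-1/136)*(-99 + 136) + (-6900*1/16345 + 4208*(1/16163)) = (¼)*(-1/136)*37 + (-1380/3269 + 4208/16163) = -37/544 - 1221284/7548121 = -943658973/4106177824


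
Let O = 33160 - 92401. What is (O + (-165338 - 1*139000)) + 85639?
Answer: -277940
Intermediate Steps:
O = -59241
(O + (-165338 - 1*139000)) + 85639 = (-59241 + (-165338 - 1*139000)) + 85639 = (-59241 + (-165338 - 139000)) + 85639 = (-59241 - 304338) + 85639 = -363579 + 85639 = -277940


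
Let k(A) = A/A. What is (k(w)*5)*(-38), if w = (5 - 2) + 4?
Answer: -190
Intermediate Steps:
w = 7 (w = 3 + 4 = 7)
k(A) = 1
(k(w)*5)*(-38) = (1*5)*(-38) = 5*(-38) = -190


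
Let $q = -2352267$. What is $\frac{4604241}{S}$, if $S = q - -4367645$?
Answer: $\frac{4604241}{2015378} \approx 2.2846$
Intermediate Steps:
$S = 2015378$ ($S = -2352267 - -4367645 = -2352267 + 4367645 = 2015378$)
$\frac{4604241}{S} = \frac{4604241}{2015378}$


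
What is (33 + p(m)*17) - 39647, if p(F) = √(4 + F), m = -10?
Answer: -39614 + 17*I*√6 ≈ -39614.0 + 41.641*I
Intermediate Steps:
(33 + p(m)*17) - 39647 = (33 + √(4 - 10)*17) - 39647 = (33 + √(-6)*17) - 39647 = (33 + (I*√6)*17) - 39647 = (33 + 17*I*√6) - 39647 = -39614 + 17*I*√6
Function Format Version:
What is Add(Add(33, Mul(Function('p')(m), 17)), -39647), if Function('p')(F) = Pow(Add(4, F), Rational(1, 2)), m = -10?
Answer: Add(-39614, Mul(17, I, Pow(6, Rational(1, 2)))) ≈ Add(-39614., Mul(41.641, I))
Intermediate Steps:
Add(Add(33, Mul(Function('p')(m), 17)), -39647) = Add(Add(33, Mul(Pow(Add(4, -10), Rational(1, 2)), 17)), -39647) = Add(Add(33, Mul(Pow(-6, Rational(1, 2)), 17)), -39647) = Add(Add(33, Mul(Mul(I, Pow(6, Rational(1, 2))), 17)), -39647) = Add(Add(33, Mul(17, I, Pow(6, Rational(1, 2)))), -39647) = Add(-39614, Mul(17, I, Pow(6, Rational(1, 2))))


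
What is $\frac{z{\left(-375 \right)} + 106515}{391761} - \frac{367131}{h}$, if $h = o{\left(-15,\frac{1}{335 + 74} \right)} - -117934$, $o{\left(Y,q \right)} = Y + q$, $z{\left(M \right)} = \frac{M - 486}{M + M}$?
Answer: $- \frac{6711042234724243}{2361773890449000} \approx -2.8415$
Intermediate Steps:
$z{\left(M \right)} = \frac{-486 + M}{2 M}$
$h = \frac{48228872}{409}$ ($h = \left(-15 + \frac{1}{335 + 74}\right) - -117934 = \left(-15 + \frac{1}{409}\right) + 117934 = - \frac{6134}{409} + 117934 = \frac{48228872}{409} \approx 1.1792 \cdot 10^{5}$)
$\frac{z{\left(-375 \right)} + 106515}{391761} - \frac{367131}{h} = \frac{\frac{-486 - 375}{2 \left(-375\right)} + 106515}{391761} - \frac{367131}{\frac{48228872}{409}} = \left(\frac{1}{2} \left(- \frac{1}{375}\right) \left(-861\right) + 106515\right) \frac{1}{391761} - \frac{150156579}{48228872} = \left(\frac{287}{250} + 106515\right) \frac{1}{391761} - \frac{150156579}{48228872} = \frac{26629037}{250} \cdot \frac{1}{391761} - \frac{150156579}{48228872} = \frac{26629037}{97940250} - \frac{150156579}{48228872} = - \frac{6711042234724243}{2361773890449000}$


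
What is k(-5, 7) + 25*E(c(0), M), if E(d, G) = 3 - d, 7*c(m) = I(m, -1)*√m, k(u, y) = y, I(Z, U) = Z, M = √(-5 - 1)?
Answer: 82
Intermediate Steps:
M = I*√6 (M = √(-6) = I*√6 ≈ 2.4495*I)
c(m) = m^(3/2)/7 (c(m) = (m*√m)/7 = m^(3/2)/7)
k(-5, 7) + 25*E(c(0), M) = 7 + 25*(3 - 0^(3/2)/7) = 7 + 25*(3 - 0/7) = 7 + 25*(3 - 1*0) = 7 + 25*(3 + 0) = 7 + 25*3 = 7 + 75 = 82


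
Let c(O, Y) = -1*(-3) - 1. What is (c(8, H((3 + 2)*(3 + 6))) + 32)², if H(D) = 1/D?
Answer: 1156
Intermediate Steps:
c(O, Y) = 2 (c(O, Y) = 3 - 1 = 2)
(c(8, H((3 + 2)*(3 + 6))) + 32)² = (2 + 32)² = 34² = 1156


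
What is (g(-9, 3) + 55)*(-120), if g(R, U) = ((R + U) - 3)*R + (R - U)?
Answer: -14880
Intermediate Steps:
g(R, U) = R - U + R*(-3 + R + U) (g(R, U) = (-3 + R + U)*R + (R - U) = R*(-3 + R + U) + (R - U) = R - U + R*(-3 + R + U))
(g(-9, 3) + 55)*(-120) = (((-9)² - 1*3 - 2*(-9) - 9*3) + 55)*(-120) = ((81 - 3 + 18 - 27) + 55)*(-120) = (69 + 55)*(-120) = 124*(-120) = -14880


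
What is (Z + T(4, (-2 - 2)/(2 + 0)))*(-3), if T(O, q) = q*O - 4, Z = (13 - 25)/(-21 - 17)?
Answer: 666/19 ≈ 35.053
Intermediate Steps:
Z = 6/19 (Z = -12/(-38) = -12*(-1/38) = 6/19 ≈ 0.31579)
T(O, q) = -4 + O*q (T(O, q) = O*q - 4 = -4 + O*q)
(Z + T(4, (-2 - 2)/(2 + 0)))*(-3) = (6/19 + (-4 + 4*((-2 - 2)/(2 + 0))))*(-3) = (6/19 + (-4 + 4*(-4/2)))*(-3) = (6/19 + (-4 + 4*(-4*½)))*(-3) = (6/19 + (-4 + 4*(-2)))*(-3) = (6/19 + (-4 - 8))*(-3) = (6/19 - 12)*(-3) = -222/19*(-3) = 666/19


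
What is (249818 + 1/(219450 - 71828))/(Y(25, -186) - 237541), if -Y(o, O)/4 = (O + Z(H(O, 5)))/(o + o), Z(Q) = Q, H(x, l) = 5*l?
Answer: -307321939975/292203134422 ≈ -1.0517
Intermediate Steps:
Y(o, O) = -2*(25 + O)/o (Y(o, O) = -4*(O + 5*5)/(o + o) = -4*(O + 25)/(2*o) = -4*(25 + O)*1/(2*o) = -2*(25 + O)/o)
(249818 + 1/(219450 - 71828))/(Y(25, -186) - 237541) = (249818 + 1/(219450 - 71828))/(2*(-25 - 1*(-186))/25 - 237541) = (249818 + 1/147622)/(2*(1/25)*(-25 + 186) - 237541) = (249818 + 1/147622)/(2*(1/25)*161 - 237541) = 36878632797/(147622*(322/25 - 237541)) = 36878632797/(147622*(-5938203/25)) = (36878632797/147622)*(-25/5938203) = -307321939975/292203134422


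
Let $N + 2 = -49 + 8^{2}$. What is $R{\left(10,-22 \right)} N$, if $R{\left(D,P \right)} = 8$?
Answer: $104$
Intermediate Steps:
$N = 13$ ($N = -2 - \left(49 - 8^{2}\right) = -2 + \left(-49 + 64\right) = -2 + 15 = 13$)
$R{\left(10,-22 \right)} N = 8 \cdot 13 = 104$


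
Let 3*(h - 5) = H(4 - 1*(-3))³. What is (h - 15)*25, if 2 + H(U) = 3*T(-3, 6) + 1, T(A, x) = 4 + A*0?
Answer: 32525/3 ≈ 10842.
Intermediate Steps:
T(A, x) = 4 (T(A, x) = 4 + 0 = 4)
H(U) = 11 (H(U) = -2 + (3*4 + 1) = -2 + (12 + 1) = -2 + 13 = 11)
h = 1346/3 (h = 5 + (⅓)*11³ = 5 + (⅓)*1331 = 5 + 1331/3 = 1346/3 ≈ 448.67)
(h - 15)*25 = (1346/3 - 15)*25 = (1301/3)*25 = 32525/3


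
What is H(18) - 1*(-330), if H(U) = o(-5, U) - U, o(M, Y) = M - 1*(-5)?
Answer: 312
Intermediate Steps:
o(M, Y) = 5 + M (o(M, Y) = M + 5 = 5 + M)
H(U) = -U (H(U) = (5 - 5) - U = 0 - U = -U)
H(18) - 1*(-330) = -1*18 - 1*(-330) = -18 + 330 = 312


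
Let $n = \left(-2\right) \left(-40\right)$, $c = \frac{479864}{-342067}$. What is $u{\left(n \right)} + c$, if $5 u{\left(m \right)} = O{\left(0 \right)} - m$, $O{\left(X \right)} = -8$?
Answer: $- \frac{2954656}{155485} \approx -19.003$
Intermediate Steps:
$c = - \frac{43624}{31097}$ ($c = 479864 \left(- \frac{1}{342067}\right) = - \frac{43624}{31097} \approx -1.4028$)
$n = 80$
$u{\left(m \right)} = - \frac{8}{5} - \frac{m}{5}$ ($u{\left(m \right)} = \frac{-8 - m}{5} = - \frac{8}{5} - \frac{m}{5}$)
$u{\left(n \right)} + c = \left(- \frac{8}{5} - 16\right) - \frac{43624}{31097} = - \frac{88}{5} - \frac{43624}{31097} = - \frac{2954656}{155485}$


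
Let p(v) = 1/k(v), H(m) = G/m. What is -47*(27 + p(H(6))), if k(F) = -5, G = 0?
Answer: -6298/5 ≈ -1259.6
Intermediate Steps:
H(m) = 0 (H(m) = 0/m = 0)
p(v) = -⅕ (p(v) = 1/(-5) = -⅕)
-47*(27 + p(H(6))) = -47*(27 - ⅕) = -47*134/5 = -6298/5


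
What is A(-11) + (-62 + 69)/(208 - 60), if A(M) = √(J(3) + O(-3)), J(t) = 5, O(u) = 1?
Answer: 7/148 + √6 ≈ 2.4968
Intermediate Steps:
A(M) = √6 (A(M) = √(5 + 1) = √6)
A(-11) + (-62 + 69)/(208 - 60) = √6 + (-62 + 69)/(208 - 60) = √6 + 7/148 = 7/148 + √6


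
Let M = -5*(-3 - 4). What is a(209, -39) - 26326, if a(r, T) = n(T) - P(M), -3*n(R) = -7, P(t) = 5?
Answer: -78986/3 ≈ -26329.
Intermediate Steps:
M = 35 (M = -5*(-7) = 35)
n(R) = 7/3 (n(R) = -1/3*(-7) = 7/3)
a(r, T) = -8/3 (a(r, T) = 7/3 - 1*5 = 7/3 - 5 = -8/3)
a(209, -39) - 26326 = -8/3 - 26326 = -78986/3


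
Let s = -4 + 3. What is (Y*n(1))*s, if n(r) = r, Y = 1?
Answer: -1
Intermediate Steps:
s = -1
(Y*n(1))*s = (1*1)*(-1) = 1*(-1) = -1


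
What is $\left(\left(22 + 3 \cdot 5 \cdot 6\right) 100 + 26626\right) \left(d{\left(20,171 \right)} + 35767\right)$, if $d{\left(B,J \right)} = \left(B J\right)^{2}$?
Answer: $443780948942$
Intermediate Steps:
$d{\left(B,J \right)} = B^{2} J^{2}$
$\left(\left(22 + 3 \cdot 5 \cdot 6\right) 100 + 26626\right) \left(d{\left(20,171 \right)} + 35767\right) = \left(\left(22 + 3 \cdot 5 \cdot 6\right) 100 + 26626\right) \left(20^{2} \cdot 171^{2} + 35767\right) = \left(\left(22 + 15 \cdot 6\right) 100 + 26626\right) \left(400 \cdot 29241 + 35767\right) = \left(\left(22 + 90\right) 100 + 26626\right) \left(11696400 + 35767\right) = \left(112 \cdot 100 + 26626\right) 11732167 = \left(11200 + 26626\right) 11732167 = 37826 \cdot 11732167 = 443780948942$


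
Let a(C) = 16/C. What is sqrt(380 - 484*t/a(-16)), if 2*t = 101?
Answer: 3*sqrt(2758) ≈ 157.55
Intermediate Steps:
t = 101/2 (t = (1/2)*101 = 101/2 ≈ 50.500)
sqrt(380 - 484*t/a(-16)) = sqrt(380 - 484/((16/(-16))/(101/2))) = sqrt(380 - 484/((16*(-1/16))*(2/101))) = sqrt(380 - 484/((-1*2/101))) = sqrt(380 - 484/(-2/101)) = sqrt(380 - 484*(-101/2)) = sqrt(380 + 24442) = sqrt(24822) = 3*sqrt(2758)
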